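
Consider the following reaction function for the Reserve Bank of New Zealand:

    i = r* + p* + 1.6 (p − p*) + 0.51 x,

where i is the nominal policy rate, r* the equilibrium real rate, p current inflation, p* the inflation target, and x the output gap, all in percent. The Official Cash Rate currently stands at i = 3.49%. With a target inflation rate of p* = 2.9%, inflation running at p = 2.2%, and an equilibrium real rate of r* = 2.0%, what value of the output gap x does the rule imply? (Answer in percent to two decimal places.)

0.51 x = 3.49 − 2.0 − 2.9 − 1.6 × (2.2 − 2.9) = -0.29
x = -0.29 / 0.51 = -0.57

-0.57%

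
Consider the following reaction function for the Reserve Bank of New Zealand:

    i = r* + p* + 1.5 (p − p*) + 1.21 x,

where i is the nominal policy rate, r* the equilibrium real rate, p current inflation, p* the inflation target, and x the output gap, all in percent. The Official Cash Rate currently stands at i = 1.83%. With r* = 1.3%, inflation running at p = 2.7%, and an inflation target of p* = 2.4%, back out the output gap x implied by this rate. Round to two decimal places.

-1.92%

1.21 x = 1.83 − 1.3 − 2.4 − 1.5 × (2.7 − 2.4) = -2.32
x = -2.32 / 1.21 = -1.92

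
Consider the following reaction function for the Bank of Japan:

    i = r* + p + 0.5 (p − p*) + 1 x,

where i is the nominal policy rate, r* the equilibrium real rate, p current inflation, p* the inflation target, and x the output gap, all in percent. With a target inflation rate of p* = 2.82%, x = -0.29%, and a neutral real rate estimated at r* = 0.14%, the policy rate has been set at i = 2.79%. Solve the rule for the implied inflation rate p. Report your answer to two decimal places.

Collecting p: i = r* + (1 + 0.5) p − 0.5 p* + 1 x
1.5 p = 2.79 − 0.14 + 0.5 × 2.82 − 1 × (-0.29) = 4.35
p = 4.35 / 1.5 = 2.90

2.90%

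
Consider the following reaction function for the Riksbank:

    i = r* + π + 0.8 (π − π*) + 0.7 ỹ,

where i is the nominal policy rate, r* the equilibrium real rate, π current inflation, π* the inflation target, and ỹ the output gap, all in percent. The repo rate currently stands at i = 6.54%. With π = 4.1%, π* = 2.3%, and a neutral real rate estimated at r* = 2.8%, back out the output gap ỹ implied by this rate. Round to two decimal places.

0.7 ỹ = 6.54 − 2.8 − 4.1 − 0.8 × (4.1 − 2.3) = -1.8
ỹ = -1.8 / 0.7 = -2.57

-2.57%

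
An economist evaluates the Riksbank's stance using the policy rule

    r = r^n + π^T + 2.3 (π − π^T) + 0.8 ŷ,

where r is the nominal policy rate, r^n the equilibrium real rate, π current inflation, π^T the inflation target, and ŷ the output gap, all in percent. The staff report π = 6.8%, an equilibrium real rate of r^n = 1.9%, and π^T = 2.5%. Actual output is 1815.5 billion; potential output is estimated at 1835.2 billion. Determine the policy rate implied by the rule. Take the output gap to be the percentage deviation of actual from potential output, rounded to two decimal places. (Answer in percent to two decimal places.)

13.43%

Output gap = 100 × (1815.5 − 1835.2) / 1835.2 = -1.07%.
r = 1.90 + 2.50 + 2.3 × (6.80 − 2.50) + 0.8 × (-1.07)
   = 1.90 + 2.5 + 9.89 − 0.856 = 13.43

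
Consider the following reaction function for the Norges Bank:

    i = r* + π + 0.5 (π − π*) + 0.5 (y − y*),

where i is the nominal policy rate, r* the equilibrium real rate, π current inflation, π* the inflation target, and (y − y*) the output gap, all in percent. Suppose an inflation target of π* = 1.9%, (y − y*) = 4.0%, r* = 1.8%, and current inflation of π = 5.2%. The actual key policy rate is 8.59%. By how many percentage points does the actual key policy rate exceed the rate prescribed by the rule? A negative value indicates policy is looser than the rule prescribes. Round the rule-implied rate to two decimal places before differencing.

i = 1.8 + 5.2 + 0.5 × (5.2 − 1.9) + 0.5 × 4.0
   = 1.8 + 5.2 + 1.65 + 2 = 10.65
Deviation = 8.59 − 10.65 = -2.06 pp.

-2.06 pp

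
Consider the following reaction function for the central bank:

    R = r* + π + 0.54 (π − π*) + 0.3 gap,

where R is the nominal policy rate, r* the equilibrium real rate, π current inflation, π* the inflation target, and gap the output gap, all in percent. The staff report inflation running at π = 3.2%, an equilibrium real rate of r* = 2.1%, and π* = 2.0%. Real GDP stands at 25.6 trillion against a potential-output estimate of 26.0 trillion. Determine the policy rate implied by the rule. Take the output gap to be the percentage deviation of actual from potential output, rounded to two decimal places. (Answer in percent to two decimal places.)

5.49%

Output gap = 100 × (25.6 − 26.0) / 26.0 = -1.54%.
R = 2.10 + 3.20 + 0.54 × (3.20 − 2.00) + 0.3 × (-1.54)
   = 2.10 + 3.2 + 0.648 − 0.462 = 5.49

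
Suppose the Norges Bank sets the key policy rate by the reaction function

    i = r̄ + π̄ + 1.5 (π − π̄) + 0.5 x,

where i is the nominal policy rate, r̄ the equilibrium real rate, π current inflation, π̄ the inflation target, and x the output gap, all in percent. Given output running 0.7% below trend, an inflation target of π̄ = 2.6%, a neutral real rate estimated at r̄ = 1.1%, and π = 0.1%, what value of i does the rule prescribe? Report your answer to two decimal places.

-0.40%

Output 0.7% below potential → x = -0.7.
i = 1.1 + 2.6 + 1.5 × (0.1 − 2.6) + 0.5 × (-0.7)
   = 1.1 + 2.6 − 3.75 − 0.35 = -0.40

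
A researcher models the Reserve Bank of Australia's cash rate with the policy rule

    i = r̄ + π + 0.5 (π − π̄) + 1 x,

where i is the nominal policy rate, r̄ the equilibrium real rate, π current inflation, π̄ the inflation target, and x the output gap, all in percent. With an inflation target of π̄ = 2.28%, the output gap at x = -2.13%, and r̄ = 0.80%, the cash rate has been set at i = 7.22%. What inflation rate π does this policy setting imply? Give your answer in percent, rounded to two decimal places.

Collecting π: i = r̄ + (1 + 0.5) π − 0.5 π̄ + 1 x
1.5 π = 7.22 − 0.80 + 0.5 × 2.28 − 1 × (-2.13) = 9.69
π = 9.69 / 1.5 = 6.46

6.46%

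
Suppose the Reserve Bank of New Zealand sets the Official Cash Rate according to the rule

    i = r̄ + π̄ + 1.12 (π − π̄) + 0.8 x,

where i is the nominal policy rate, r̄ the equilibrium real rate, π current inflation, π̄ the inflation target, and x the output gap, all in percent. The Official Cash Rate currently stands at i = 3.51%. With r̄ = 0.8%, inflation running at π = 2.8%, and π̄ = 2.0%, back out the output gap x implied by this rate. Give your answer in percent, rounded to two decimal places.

-0.23%

0.8 x = 3.51 − 0.8 − 2.0 − 1.12 × (2.8 − 2.0) = -0.186
x = -0.186 / 0.8 = -0.23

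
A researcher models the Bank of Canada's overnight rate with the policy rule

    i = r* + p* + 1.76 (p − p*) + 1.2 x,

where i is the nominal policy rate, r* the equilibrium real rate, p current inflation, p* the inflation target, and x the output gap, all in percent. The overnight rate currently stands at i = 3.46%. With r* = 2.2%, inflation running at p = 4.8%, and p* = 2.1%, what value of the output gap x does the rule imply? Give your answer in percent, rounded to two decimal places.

1.2 x = 3.46 − 2.2 − 2.1 − 1.76 × (4.8 − 2.1) = -5.592
x = -5.592 / 1.2 = -4.66

-4.66%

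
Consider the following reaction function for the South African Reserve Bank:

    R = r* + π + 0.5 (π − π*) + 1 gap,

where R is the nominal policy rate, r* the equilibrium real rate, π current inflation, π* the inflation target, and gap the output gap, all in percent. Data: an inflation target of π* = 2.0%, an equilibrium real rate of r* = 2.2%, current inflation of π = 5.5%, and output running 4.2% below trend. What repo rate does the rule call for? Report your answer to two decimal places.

Output 4.2% below potential → gap = -4.2.
R = 2.2 + 5.5 + 0.5 × (5.5 − 2.0) + 1 × (-4.2)
   = 2.2 + 5.5 + 1.75 − 4.2 = 5.25

5.25%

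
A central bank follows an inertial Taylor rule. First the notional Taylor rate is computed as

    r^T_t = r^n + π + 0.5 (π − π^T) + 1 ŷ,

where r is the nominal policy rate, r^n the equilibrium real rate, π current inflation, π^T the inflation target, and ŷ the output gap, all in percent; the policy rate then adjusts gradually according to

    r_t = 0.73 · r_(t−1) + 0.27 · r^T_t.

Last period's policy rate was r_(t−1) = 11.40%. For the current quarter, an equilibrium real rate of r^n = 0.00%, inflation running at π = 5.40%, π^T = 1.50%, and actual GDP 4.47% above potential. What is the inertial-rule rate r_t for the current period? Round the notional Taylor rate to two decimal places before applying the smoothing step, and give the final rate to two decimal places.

Output 4.47% above potential → ŷ = 4.47.
r^T_t = 0.00 + 5.40 + 0.5 × (5.40 − 1.50) + 1 × 4.47
   = 0.00 + 5.4 + 1.95 + 4.47 = 11.82
r_t = 0.73 × 11.40 + 0.27 × 11.82 = 8.322 + 3.1914 = 11.51

11.51%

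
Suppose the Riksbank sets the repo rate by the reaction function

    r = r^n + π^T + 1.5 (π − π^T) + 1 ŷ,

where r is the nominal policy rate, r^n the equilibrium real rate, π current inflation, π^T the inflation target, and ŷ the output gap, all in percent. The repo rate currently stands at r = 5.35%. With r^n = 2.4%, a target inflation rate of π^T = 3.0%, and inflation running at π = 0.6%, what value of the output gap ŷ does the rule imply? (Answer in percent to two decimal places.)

1 ŷ = 5.35 − 2.4 − 3.0 − 1.5 × (0.6 − 3.0) = 3.55
ŷ = 3.55 / 1 = 3.55

3.55%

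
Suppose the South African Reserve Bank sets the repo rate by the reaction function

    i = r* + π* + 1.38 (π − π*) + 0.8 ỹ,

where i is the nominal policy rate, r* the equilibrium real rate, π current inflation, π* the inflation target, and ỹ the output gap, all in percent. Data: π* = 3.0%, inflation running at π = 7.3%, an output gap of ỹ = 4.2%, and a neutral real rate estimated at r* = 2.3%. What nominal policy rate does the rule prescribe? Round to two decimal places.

14.59%

i = 2.3 + 3.0 + 1.38 × (7.3 − 3.0) + 0.8 × 4.2
   = 2.3 + 3 + 5.934 + 3.36 = 14.59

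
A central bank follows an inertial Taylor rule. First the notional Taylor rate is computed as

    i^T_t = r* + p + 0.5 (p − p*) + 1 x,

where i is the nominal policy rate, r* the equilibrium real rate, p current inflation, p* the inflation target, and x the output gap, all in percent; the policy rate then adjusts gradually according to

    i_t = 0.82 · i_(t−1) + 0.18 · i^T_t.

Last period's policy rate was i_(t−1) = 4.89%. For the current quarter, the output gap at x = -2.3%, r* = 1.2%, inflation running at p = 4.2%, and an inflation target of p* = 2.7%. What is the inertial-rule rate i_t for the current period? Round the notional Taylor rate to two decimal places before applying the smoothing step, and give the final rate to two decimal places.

i^T_t = 1.2 + 4.2 + 0.5 × (4.2 − 2.7) + 1 × (-2.3)
   = 1.2 + 4.2 + 0.75 − 2.3 = 3.85
i_t = 0.82 × 4.89 + 0.18 × 3.85 = 4.0098 + 0.693 = 4.70

4.70%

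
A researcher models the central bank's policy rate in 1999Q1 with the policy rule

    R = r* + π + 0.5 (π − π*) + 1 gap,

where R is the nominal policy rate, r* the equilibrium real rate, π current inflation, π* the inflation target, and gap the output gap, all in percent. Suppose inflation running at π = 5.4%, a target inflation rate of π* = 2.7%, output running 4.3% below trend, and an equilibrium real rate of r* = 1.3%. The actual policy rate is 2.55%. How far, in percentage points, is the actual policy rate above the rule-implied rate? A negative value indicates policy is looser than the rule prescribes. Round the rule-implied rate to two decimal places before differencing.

-1.20 pp

Output 4.3% below potential → gap = -4.3.
R = 1.3 + 5.4 + 0.5 × (5.4 − 2.7) + 1 × (-4.3)
   = 1.3 + 5.4 + 1.35 − 4.3 = 3.75
Deviation = 2.55 − 3.75 = -1.20 pp.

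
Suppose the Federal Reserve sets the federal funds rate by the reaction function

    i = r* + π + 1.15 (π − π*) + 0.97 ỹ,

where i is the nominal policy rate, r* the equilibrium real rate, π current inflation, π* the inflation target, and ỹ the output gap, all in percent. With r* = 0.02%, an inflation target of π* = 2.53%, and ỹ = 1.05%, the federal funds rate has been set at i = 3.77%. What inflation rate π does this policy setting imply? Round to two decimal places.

Collecting π: i = r* + (1 + 1.15) π − 1.15 π* + 0.97 ỹ
2.15 π = 3.77 − 0.02 + 1.15 × 2.53 − 0.97 × 1.05 = 5.641
π = 5.641 / 2.15 = 2.62

2.62%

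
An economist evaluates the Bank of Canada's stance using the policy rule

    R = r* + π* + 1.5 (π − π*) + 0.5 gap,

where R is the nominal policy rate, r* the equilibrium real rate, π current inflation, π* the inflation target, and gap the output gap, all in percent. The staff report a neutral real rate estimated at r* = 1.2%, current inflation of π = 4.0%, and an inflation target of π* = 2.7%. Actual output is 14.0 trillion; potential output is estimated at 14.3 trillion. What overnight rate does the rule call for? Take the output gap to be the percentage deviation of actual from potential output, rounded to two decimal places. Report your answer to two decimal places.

4.80%

Output gap = 100 × (14.0 − 14.3) / 14.3 = -2.10%.
R = 1.20 + 2.70 + 1.5 × (4.00 − 2.70) + 0.5 × (-2.10)
   = 1.20 + 2.7 + 1.95 − 1.05 = 4.80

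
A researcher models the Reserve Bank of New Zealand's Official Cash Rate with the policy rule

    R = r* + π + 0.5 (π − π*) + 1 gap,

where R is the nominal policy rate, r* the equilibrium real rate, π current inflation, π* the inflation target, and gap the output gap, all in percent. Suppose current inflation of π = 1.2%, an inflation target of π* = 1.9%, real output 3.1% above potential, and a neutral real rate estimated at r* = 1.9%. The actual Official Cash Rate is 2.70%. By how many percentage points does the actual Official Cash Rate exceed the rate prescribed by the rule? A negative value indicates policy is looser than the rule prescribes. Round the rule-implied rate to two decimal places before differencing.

Output 3.1% above potential → gap = 3.1.
R = 1.9 + 1.2 + 0.5 × (1.2 − 1.9) + 1 × 3.1
   = 1.9 + 1.2 − 0.35 + 3.1 = 5.85
Deviation = 2.70 − 5.85 = -3.15 pp.

-3.15 pp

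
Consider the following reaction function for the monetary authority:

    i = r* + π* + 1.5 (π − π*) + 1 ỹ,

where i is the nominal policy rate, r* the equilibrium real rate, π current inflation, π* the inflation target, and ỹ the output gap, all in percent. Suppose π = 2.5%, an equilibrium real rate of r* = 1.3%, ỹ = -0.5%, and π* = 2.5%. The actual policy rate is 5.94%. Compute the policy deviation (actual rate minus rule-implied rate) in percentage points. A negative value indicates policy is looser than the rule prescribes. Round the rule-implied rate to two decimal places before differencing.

i = 1.3 + 2.5 + 1.5 × (2.5 − 2.5) + 1 × (-0.5)
   = 1.3 + 2.5 + 0 − 0.5 = 3.30
Deviation = 5.94 − 3.30 = 2.64 pp.

2.64 pp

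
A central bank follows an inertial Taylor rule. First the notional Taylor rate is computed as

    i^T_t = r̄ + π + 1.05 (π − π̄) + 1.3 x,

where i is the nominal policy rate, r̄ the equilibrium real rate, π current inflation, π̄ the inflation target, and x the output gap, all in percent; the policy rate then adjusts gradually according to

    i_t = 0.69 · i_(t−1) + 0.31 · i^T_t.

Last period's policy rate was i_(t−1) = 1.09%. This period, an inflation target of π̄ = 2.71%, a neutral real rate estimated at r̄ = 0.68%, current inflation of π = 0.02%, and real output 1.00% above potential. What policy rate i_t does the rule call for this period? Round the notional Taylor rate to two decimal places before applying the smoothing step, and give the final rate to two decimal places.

Output 1.00% above potential → x = 1.00.
i^T_t = 0.68 + 0.02 + 1.05 × (0.02 − 2.71) + 1.3 × 1.00
   = 0.68 + 0.02 − 2.8245 + 1.3 = -0.82
i_t = 0.69 × 1.09 + 0.31 × (-0.82) = 0.7521 − 0.2542 = 0.50

0.50%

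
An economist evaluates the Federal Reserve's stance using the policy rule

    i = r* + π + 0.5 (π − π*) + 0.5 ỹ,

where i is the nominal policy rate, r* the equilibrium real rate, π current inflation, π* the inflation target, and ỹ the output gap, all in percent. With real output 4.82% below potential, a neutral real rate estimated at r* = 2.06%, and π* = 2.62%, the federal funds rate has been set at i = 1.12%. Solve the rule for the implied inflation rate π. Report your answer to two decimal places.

1.85%

Output 4.82% below potential → ỹ = -4.82.
Collecting π: i = r* + (1 + 0.5) π − 0.5 π* + 0.5 ỹ
1.5 π = 1.12 − 2.06 + 0.5 × 2.62 − 0.5 × (-4.82) = 2.78
π = 2.78 / 1.5 = 1.85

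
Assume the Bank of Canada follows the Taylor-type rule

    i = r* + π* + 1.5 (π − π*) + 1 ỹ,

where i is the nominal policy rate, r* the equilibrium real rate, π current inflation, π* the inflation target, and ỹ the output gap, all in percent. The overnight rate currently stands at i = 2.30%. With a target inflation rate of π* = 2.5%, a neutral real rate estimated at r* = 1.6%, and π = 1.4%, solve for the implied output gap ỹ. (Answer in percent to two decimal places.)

-0.15%

1 ỹ = 2.30 − 1.6 − 2.5 − 1.5 × (1.4 − 2.5) = -0.15
ỹ = -0.15 / 1 = -0.15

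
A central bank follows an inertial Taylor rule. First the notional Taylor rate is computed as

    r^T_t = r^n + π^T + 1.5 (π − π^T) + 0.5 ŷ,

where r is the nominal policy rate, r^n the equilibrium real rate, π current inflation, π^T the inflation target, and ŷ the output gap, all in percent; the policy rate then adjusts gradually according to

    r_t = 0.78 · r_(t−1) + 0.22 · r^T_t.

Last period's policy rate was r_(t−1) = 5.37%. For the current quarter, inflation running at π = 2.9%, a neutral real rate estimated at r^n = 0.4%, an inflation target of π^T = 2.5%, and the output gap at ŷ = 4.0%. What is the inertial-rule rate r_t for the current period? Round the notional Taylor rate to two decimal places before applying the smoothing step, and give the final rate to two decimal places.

5.40%

r^T_t = 0.4 + 2.5 + 1.5 × (2.9 − 2.5) + 0.5 × 4.0
   = 0.4 + 2.5 + 0.6 + 2 = 5.50
r_t = 0.78 × 5.37 + 0.22 × 5.50 = 4.1886 + 1.21 = 5.40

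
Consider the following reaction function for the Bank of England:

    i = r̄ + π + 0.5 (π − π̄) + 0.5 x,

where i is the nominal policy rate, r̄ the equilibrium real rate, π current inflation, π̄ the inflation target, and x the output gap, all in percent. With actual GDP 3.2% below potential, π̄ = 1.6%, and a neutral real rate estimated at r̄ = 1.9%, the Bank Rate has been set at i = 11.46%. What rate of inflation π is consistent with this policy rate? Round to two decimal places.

7.97%

Output 3.2% below potential → x = -3.2.
Collecting π: i = r̄ + (1 + 0.5) π − 0.5 π̄ + 0.5 x
1.5 π = 11.46 − 1.9 + 0.5 × 1.6 − 0.5 × (-3.2) = 11.96
π = 11.96 / 1.5 = 7.97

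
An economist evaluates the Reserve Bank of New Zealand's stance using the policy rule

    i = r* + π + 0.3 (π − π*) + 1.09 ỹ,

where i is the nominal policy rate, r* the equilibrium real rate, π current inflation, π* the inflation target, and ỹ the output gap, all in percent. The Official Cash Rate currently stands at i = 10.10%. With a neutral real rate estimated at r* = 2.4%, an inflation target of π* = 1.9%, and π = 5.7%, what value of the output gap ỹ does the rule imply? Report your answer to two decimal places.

0.79%

1.09 ỹ = 10.10 − 2.4 − 5.7 − 0.3 × (5.7 − 1.9) = 0.86
ỹ = 0.86 / 1.09 = 0.79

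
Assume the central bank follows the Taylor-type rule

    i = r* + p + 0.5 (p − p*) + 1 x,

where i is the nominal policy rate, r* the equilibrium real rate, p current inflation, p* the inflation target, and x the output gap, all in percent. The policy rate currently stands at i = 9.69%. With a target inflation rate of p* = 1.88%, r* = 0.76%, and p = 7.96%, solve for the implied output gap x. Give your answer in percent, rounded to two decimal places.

-2.07%

1 x = 9.69 − 0.76 − 7.96 − 0.5 × (7.96 − 1.88) = -2.07
x = -2.07 / 1 = -2.07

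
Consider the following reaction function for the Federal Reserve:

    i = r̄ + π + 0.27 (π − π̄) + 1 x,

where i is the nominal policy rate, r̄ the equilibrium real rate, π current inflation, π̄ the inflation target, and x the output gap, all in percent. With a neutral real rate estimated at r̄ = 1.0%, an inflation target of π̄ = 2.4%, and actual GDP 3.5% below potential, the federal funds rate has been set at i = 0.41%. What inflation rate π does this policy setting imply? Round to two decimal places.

2.80%

Output 3.5% below potential → x = -3.5.
Collecting π: i = r̄ + (1 + 0.27) π − 0.27 π̄ + 1 x
1.27 π = 0.41 − 1.0 + 0.27 × 2.4 − 1 × (-3.5) = 3.558
π = 3.558 / 1.27 = 2.80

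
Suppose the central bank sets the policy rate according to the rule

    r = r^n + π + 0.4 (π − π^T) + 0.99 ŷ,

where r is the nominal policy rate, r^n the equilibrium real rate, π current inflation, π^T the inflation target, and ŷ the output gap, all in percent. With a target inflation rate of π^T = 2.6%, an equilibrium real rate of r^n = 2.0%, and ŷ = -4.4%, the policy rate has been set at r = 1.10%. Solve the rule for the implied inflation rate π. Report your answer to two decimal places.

3.21%

Collecting π: r = r^n + (1 + 0.4) π − 0.4 π^T + 0.99 ŷ
1.4 π = 1.10 − 2.0 + 0.4 × 2.6 − 0.99 × (-4.4) = 4.496
π = 4.496 / 1.4 = 3.21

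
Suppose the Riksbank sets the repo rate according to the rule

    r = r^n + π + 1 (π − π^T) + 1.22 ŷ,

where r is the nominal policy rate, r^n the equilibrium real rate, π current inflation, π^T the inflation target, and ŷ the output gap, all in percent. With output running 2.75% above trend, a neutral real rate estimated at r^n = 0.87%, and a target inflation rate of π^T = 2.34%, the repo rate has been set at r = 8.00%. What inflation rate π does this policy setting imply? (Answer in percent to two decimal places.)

Output 2.75% above potential → ŷ = 2.75.
Collecting π: r = r^n + (1 + 1) π − 1 π^T + 1.22 ŷ
2 π = 8.00 − 0.87 + 1 × 2.34 − 1.22 × 2.75 = 6.115
π = 6.115 / 2 = 3.06

3.06%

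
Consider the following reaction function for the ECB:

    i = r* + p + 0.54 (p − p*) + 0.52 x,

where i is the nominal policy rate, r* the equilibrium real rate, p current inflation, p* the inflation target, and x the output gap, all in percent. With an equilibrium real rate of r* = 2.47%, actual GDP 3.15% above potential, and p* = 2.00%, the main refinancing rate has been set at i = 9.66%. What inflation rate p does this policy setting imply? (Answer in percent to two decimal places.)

Output 3.15% above potential → x = 3.15.
Collecting p: i = r* + (1 + 0.54) p − 0.54 p* + 0.52 x
1.54 p = 9.66 − 2.47 + 0.54 × 2.00 − 0.52 × 3.15 = 6.632
p = 6.632 / 1.54 = 4.31

4.31%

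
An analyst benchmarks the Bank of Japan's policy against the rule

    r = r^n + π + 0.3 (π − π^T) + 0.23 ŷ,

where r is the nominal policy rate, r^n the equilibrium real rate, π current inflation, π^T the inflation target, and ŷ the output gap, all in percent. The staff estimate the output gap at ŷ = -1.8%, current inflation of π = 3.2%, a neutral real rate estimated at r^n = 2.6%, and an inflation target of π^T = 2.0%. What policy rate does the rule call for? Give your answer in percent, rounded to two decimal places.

r = 2.6 + 3.2 + 0.3 × (3.2 − 2.0) + 0.23 × (-1.8)
   = 2.6 + 3.2 + 0.36 − 0.414 = 5.75

5.75%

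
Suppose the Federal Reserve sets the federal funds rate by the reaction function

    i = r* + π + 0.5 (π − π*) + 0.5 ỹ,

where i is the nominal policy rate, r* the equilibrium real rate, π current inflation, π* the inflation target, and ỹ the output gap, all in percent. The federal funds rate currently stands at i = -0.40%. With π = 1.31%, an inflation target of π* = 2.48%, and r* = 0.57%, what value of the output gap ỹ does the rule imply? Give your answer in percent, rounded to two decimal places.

-3.39%

0.5 ỹ = -0.40 − 0.57 − 1.31 − 0.5 × (1.31 − 2.48) = -1.695
ỹ = -1.695 / 0.5 = -3.39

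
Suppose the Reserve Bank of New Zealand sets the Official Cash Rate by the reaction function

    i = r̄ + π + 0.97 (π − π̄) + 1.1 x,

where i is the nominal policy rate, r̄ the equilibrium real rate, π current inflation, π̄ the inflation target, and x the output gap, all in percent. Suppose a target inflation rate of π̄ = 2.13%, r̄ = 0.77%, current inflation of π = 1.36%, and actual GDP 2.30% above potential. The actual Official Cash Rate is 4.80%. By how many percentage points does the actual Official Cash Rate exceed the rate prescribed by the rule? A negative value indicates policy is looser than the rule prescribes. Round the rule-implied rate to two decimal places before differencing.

Output 2.30% above potential → x = 2.30.
i = 0.77 + 1.36 + 0.97 × (1.36 − 2.13) + 1.1 × 2.30
   = 0.77 + 1.36 − 0.7469 + 2.53 = 3.91
Deviation = 4.80 − 3.91 = 0.89 pp.

0.89 pp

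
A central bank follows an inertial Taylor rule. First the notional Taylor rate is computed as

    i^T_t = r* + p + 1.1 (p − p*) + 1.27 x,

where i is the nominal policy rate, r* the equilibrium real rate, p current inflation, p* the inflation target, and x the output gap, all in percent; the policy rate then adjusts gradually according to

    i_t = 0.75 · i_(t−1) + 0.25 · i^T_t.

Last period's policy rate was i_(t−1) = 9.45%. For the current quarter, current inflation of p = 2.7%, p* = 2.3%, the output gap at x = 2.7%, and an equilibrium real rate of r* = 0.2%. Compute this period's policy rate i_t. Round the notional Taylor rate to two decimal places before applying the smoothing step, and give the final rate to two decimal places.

8.78%

i^T_t = 0.2 + 2.7 + 1.1 × (2.7 − 2.3) + 1.27 × 2.7
   = 0.2 + 2.7 + 0.44 + 3.429 = 6.77
i_t = 0.75 × 9.45 + 0.25 × 6.77 = 7.0875 + 1.6925 = 8.78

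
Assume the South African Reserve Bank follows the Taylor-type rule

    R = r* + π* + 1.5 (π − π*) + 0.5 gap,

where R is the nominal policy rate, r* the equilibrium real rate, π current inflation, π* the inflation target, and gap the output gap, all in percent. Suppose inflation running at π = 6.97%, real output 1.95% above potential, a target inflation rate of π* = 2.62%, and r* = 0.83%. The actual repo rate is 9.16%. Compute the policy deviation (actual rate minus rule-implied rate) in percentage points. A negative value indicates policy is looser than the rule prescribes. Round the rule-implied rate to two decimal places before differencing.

-1.79 pp

Output 1.95% above potential → gap = 1.95.
R = 0.83 + 2.62 + 1.5 × (6.97 − 2.62) + 0.5 × 1.95
   = 0.83 + 2.62 + 6.525 + 0.975 = 10.95
Deviation = 9.16 − 10.95 = -1.79 pp.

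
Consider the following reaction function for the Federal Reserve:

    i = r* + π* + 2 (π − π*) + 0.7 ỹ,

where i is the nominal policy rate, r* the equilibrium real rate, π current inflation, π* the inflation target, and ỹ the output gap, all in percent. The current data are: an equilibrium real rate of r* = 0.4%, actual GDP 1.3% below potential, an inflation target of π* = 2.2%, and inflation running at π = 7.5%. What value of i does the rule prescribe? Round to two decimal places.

Output 1.3% below potential → ỹ = -1.3.
i = 0.4 + 2.2 + 2 × (7.5 − 2.2) + 0.7 × (-1.3)
   = 0.4 + 2.2 + 10.6 − 0.91 = 12.29

12.29%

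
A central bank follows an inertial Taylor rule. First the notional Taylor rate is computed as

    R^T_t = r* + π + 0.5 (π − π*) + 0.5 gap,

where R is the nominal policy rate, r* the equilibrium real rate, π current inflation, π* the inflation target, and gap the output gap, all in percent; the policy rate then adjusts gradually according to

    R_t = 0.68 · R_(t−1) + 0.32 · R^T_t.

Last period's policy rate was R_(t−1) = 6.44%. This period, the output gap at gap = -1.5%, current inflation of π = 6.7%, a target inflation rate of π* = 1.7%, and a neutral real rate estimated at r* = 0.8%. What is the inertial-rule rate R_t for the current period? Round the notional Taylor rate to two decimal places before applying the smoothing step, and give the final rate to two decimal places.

7.34%

R^T_t = 0.8 + 6.7 + 0.5 × (6.7 − 1.7) + 0.5 × (-1.5)
   = 0.8 + 6.7 + 2.5 − 0.75 = 9.25
R_t = 0.68 × 6.44 + 0.32 × 9.25 = 4.3792 + 2.96 = 7.34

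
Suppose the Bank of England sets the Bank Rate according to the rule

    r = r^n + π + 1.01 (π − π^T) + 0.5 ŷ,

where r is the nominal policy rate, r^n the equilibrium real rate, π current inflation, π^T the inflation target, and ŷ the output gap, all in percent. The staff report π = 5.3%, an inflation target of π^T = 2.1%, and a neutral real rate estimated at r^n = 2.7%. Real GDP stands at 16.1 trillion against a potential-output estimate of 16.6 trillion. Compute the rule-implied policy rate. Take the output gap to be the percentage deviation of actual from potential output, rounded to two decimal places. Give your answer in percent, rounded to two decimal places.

Output gap = 100 × (16.1 − 16.6) / 16.6 = -3.01%.
r = 2.70 + 5.30 + 1.01 × (5.30 − 2.10) + 0.5 × (-3.01)
   = 2.70 + 5.3 + 3.232 − 1.505 = 9.73

9.73%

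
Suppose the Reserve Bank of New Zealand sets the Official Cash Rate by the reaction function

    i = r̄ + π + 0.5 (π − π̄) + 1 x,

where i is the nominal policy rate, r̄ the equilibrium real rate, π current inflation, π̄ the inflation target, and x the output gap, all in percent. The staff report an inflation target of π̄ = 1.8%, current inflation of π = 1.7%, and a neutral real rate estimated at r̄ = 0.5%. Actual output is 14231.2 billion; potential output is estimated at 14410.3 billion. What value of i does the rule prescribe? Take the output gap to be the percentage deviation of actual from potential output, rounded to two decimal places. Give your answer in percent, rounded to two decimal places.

0.91%

Output gap = 100 × (14231.2 − 14410.3) / 14410.3 = -1.24%.
i = 0.50 + 1.70 + 0.5 × (1.70 − 1.80) + 1 × (-1.24)
   = 0.50 + 1.7 − 0.05 − 1.24 = 0.91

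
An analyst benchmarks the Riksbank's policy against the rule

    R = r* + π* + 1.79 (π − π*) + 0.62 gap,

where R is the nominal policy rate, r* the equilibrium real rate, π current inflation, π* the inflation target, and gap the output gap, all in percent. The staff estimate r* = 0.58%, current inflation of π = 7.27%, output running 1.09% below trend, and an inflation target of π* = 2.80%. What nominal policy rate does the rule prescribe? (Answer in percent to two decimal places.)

10.71%

Output 1.09% below potential → gap = -1.09.
R = 0.58 + 2.80 + 1.79 × (7.27 − 2.80) + 0.62 × (-1.09)
   = 0.58 + 2.8 + 8.0013 − 0.6758 = 10.71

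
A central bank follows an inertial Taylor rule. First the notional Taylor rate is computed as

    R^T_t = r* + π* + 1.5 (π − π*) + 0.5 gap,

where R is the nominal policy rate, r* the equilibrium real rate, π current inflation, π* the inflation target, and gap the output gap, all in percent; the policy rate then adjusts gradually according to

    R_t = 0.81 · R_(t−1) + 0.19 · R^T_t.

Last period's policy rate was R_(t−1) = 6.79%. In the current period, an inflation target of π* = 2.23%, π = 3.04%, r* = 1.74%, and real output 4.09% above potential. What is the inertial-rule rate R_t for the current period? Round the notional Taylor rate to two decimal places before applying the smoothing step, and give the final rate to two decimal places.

6.87%

Output 4.09% above potential → gap = 4.09.
R^T_t = 1.74 + 2.23 + 1.5 × (3.04 − 2.23) + 0.5 × 4.09
   = 1.74 + 2.23 + 1.215 + 2.045 = 7.23
R_t = 0.81 × 6.79 + 0.19 × 7.23 = 5.4999 + 1.3737 = 6.87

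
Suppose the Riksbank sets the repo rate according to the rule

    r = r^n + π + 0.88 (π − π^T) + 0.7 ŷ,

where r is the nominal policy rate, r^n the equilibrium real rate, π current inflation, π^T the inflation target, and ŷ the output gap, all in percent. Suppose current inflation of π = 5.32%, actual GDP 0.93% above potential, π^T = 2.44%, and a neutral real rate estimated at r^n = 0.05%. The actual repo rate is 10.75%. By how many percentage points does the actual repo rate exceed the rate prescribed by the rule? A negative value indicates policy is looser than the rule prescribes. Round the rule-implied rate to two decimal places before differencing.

2.19 pp

Output 0.93% above potential → ŷ = 0.93.
r = 0.05 + 5.32 + 0.88 × (5.32 − 2.44) + 0.7 × 0.93
   = 0.05 + 5.32 + 2.5344 + 0.651 = 8.56
Deviation = 10.75 − 8.56 = 2.19 pp.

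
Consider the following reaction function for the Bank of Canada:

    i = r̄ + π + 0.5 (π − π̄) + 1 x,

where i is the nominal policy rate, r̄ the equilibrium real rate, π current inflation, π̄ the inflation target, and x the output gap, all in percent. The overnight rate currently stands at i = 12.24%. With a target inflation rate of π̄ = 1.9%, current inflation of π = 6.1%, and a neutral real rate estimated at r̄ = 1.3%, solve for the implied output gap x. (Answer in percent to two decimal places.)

2.74%

1 x = 12.24 − 1.3 − 6.1 − 0.5 × (6.1 − 1.9) = 2.74
x = 2.74 / 1 = 2.74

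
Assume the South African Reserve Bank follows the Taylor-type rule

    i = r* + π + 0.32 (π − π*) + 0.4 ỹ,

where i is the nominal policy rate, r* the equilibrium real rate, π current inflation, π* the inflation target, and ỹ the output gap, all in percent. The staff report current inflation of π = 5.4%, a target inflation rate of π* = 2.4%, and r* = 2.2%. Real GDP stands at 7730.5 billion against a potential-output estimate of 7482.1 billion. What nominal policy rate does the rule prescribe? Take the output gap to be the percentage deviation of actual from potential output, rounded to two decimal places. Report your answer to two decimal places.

9.89%

Output gap = 100 × (7730.5 − 7482.1) / 7482.1 = 3.32%.
i = 2.20 + 5.40 + 0.32 × (5.40 − 2.40) + 0.4 × 3.32
   = 2.20 + 5.4 + 0.96 + 1.328 = 9.89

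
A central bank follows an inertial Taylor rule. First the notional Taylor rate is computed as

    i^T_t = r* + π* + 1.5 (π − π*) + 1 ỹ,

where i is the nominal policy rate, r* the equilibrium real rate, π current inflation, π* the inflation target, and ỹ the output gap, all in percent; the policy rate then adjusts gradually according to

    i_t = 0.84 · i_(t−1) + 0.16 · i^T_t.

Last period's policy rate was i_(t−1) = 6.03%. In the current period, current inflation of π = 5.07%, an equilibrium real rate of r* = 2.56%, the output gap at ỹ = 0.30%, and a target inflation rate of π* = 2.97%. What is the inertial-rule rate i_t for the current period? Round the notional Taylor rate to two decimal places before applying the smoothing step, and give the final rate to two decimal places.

6.50%

i^T_t = 2.56 + 2.97 + 1.5 × (5.07 − 2.97) + 1 × 0.30
   = 2.56 + 2.97 + 3.15 + 0.3 = 8.98
i_t = 0.84 × 6.03 + 0.16 × 8.98 = 5.0652 + 1.4368 = 6.50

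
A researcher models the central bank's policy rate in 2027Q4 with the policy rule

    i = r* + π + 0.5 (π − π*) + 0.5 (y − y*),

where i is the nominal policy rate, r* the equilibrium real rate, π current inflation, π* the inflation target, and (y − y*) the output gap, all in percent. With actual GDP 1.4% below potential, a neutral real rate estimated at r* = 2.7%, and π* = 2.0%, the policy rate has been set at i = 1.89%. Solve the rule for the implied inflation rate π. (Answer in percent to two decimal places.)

Output 1.4% below potential → (y − y*) = -1.4.
Collecting π: i = r* + (1 + 0.5) π − 0.5 π* + 0.5 (y − y*)
1.5 π = 1.89 − 2.7 + 0.5 × 2.0 − 0.5 × (-1.4) = 0.89
π = 0.89 / 1.5 = 0.59

0.59%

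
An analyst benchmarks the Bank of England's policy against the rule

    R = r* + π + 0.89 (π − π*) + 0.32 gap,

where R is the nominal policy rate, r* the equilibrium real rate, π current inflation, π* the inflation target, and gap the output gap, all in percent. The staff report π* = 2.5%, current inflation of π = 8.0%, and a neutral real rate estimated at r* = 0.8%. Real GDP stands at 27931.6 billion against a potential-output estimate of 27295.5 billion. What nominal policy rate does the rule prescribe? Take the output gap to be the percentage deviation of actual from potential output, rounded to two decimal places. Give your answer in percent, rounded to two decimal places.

14.44%

Output gap = 100 × (27931.6 − 27295.5) / 27295.5 = 2.33%.
R = 0.80 + 8.00 + 0.89 × (8.00 − 2.50) + 0.32 × 2.33
   = 0.80 + 8 + 4.895 + 0.7456 = 14.44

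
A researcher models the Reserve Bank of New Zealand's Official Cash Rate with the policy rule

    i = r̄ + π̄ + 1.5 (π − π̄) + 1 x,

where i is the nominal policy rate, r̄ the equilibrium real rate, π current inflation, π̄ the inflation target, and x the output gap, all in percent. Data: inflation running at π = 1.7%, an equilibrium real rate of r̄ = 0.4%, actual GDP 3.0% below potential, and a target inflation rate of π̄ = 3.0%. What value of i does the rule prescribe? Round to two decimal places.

-1.55%

Output 3.0% below potential → x = -3.0.
i = 0.4 + 3.0 + 1.5 × (1.7 − 3.0) + 1 × (-3.0)
   = 0.4 + 3 − 1.95 − 3 = -1.55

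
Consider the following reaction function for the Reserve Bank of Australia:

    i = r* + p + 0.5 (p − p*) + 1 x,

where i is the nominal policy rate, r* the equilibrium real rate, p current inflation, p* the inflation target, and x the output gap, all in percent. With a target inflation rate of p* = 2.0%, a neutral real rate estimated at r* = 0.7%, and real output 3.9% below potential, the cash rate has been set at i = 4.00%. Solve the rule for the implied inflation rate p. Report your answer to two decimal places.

Output 3.9% below potential → x = -3.9.
Collecting p: i = r* + (1 + 0.5) p − 0.5 p* + 1 x
1.5 p = 4.00 − 0.7 + 0.5 × 2.0 − 1 × (-3.9) = 8.2
p = 8.2 / 1.5 = 5.47

5.47%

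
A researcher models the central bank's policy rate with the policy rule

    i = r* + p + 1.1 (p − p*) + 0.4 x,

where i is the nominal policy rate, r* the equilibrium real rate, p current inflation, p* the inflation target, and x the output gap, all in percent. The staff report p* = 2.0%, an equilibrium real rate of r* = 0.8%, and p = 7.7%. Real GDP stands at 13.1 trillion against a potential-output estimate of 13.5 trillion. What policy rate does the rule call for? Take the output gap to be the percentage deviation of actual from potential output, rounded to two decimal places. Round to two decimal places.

13.59%

Output gap = 100 × (13.1 − 13.5) / 13.5 = -2.96%.
i = 0.80 + 7.70 + 1.1 × (7.70 − 2.00) + 0.4 × (-2.96)
   = 0.80 + 7.7 + 6.27 − 1.184 = 13.59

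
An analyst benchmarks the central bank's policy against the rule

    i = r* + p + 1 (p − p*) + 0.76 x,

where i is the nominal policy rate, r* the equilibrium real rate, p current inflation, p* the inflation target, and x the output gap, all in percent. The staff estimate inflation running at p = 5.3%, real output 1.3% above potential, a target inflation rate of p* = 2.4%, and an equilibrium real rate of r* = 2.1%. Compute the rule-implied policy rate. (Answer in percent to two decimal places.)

11.29%

Output 1.3% above potential → x = 1.3.
i = 2.1 + 5.3 + 1 × (5.3 − 2.4) + 0.76 × 1.3
   = 2.1 + 5.3 + 2.9 + 0.988 = 11.29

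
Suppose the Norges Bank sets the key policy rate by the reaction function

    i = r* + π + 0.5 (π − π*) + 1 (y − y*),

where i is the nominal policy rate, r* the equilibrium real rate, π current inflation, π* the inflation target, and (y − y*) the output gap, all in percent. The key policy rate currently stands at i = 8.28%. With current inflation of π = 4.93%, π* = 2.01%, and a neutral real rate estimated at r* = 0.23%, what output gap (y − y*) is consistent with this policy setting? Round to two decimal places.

1.66%

1 (y − y*) = 8.28 − 0.23 − 4.93 − 0.5 × (4.93 − 2.01) = 1.66
(y − y*) = 1.66 / 1 = 1.66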